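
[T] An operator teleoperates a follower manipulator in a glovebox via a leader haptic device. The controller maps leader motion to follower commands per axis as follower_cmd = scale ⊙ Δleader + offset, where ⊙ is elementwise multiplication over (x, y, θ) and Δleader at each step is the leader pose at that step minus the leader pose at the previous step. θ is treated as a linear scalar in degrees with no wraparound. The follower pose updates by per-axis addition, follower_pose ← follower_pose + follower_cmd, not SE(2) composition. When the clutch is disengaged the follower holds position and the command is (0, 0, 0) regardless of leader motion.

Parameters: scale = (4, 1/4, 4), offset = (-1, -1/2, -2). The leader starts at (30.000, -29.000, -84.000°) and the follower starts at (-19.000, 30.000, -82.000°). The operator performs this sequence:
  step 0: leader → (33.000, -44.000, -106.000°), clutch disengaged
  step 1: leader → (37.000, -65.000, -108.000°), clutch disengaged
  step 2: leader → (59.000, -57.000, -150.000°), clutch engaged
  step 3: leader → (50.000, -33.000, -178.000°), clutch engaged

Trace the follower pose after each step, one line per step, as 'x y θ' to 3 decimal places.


-19.000 30.000 -82.000
-19.000 30.000 -82.000
68.000 31.500 -252.000
31.000 37.000 -366.000

step 0: Δleader=(3.000, -15.000, -22.000°), disengaged; cmd=(0,0,0) → follower holds at (-19.000, 30.000, -82.000°)
step 1: Δleader=(4.000, -21.000, -2.000°), disengaged; cmd=(0,0,0) → follower holds at (-19.000, 30.000, -82.000°)
step 2: Δleader=(22.000, 8.000, -42.000°), engaged; cmd=(87.000, 1.500, -170.000°) → follower=(68.000, 31.500, -252.000°)
step 3: Δleader=(-9.000, 24.000, -28.000°), engaged; cmd=(-37.000, 5.500, -114.000°) → follower=(31.000, 37.000, -366.000°)


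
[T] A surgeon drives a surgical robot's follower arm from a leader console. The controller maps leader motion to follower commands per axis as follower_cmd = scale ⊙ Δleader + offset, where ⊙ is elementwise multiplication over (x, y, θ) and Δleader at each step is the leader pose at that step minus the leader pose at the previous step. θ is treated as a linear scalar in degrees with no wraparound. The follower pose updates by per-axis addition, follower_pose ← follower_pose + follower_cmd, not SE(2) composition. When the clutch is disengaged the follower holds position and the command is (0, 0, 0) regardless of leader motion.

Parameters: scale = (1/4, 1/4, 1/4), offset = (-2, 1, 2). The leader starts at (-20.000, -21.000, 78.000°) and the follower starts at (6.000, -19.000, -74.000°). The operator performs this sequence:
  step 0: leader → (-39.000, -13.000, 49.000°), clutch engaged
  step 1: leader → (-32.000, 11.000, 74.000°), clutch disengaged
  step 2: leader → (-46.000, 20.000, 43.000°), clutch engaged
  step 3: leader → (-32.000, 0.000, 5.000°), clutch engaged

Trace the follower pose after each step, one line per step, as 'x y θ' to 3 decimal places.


step 0: Δleader=(-19.000, 8.000, -29.000°), engaged; cmd=(-6.750, 3.000, -5.250°) → follower=(-0.750, -16.000, -79.250°)
step 1: Δleader=(7.000, 24.000, 25.000°), disengaged; cmd=(0,0,0) → follower holds at (-0.750, -16.000, -79.250°)
step 2: Δleader=(-14.000, 9.000, -31.000°), engaged; cmd=(-5.500, 3.250, -5.750°) → follower=(-6.250, -12.750, -85.000°)
step 3: Δleader=(14.000, -20.000, -38.000°), engaged; cmd=(1.500, -4.000, -7.500°) → follower=(-4.750, -16.750, -92.500°)

-0.750 -16.000 -79.250
-0.750 -16.000 -79.250
-6.250 -12.750 -85.000
-4.750 -16.750 -92.500


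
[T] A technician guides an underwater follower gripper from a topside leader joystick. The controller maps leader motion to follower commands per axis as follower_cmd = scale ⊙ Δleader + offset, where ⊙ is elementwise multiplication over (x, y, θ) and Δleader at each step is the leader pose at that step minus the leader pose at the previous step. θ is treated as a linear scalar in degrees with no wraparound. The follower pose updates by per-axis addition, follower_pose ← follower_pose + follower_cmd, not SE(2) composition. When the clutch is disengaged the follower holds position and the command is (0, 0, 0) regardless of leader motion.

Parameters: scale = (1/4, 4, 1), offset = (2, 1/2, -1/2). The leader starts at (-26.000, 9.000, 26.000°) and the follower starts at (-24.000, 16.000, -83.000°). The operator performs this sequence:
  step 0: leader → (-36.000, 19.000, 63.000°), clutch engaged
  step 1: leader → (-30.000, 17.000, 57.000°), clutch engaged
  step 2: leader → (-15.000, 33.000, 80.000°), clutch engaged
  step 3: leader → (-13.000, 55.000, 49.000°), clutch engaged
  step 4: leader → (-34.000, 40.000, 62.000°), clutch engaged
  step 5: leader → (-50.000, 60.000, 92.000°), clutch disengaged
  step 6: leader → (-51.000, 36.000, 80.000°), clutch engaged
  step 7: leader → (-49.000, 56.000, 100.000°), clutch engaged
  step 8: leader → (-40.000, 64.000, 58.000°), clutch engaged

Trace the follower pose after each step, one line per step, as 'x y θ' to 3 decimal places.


step 0: Δleader=(-10.000, 10.000, 37.000°), engaged; cmd=(-0.500, 40.500, 36.500°) → follower=(-24.500, 56.500, -46.500°)
step 1: Δleader=(6.000, -2.000, -6.000°), engaged; cmd=(3.500, -7.500, -6.500°) → follower=(-21.000, 49.000, -53.000°)
step 2: Δleader=(15.000, 16.000, 23.000°), engaged; cmd=(5.750, 64.500, 22.500°) → follower=(-15.250, 113.500, -30.500°)
step 3: Δleader=(2.000, 22.000, -31.000°), engaged; cmd=(2.500, 88.500, -31.500°) → follower=(-12.750, 202.000, -62.000°)
step 4: Δleader=(-21.000, -15.000, 13.000°), engaged; cmd=(-3.250, -59.500, 12.500°) → follower=(-16.000, 142.500, -49.500°)
step 5: Δleader=(-16.000, 20.000, 30.000°), disengaged; cmd=(0,0,0) → follower holds at (-16.000, 142.500, -49.500°)
step 6: Δleader=(-1.000, -24.000, -12.000°), engaged; cmd=(1.750, -95.500, -12.500°) → follower=(-14.250, 47.000, -62.000°)
step 7: Δleader=(2.000, 20.000, 20.000°), engaged; cmd=(2.500, 80.500, 19.500°) → follower=(-11.750, 127.500, -42.500°)
step 8: Δleader=(9.000, 8.000, -42.000°), engaged; cmd=(4.250, 32.500, -42.500°) → follower=(-7.500, 160.000, -85.000°)

-24.500 56.500 -46.500
-21.000 49.000 -53.000
-15.250 113.500 -30.500
-12.750 202.000 -62.000
-16.000 142.500 -49.500
-16.000 142.500 -49.500
-14.250 47.000 -62.000
-11.750 127.500 -42.500
-7.500 160.000 -85.000


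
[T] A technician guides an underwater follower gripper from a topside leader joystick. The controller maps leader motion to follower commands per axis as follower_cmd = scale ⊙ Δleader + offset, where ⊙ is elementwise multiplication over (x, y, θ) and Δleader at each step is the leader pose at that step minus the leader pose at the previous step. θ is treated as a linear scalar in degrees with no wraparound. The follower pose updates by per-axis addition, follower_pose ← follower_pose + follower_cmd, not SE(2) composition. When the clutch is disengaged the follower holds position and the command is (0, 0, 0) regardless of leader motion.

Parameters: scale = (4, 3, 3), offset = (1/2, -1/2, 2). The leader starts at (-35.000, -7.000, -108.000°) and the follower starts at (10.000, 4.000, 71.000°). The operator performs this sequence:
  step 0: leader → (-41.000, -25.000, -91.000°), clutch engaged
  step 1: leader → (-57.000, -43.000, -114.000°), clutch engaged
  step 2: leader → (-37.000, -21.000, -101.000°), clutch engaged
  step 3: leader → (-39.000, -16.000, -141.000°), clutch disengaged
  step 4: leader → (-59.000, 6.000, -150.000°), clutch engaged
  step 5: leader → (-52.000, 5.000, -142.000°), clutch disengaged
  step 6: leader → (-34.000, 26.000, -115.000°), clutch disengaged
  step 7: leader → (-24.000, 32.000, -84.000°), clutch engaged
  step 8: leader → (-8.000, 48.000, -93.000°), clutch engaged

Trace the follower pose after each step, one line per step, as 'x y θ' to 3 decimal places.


step 0: Δleader=(-6.000, -18.000, 17.000°), engaged; cmd=(-23.500, -54.500, 53.000°) → follower=(-13.500, -50.500, 124.000°)
step 1: Δleader=(-16.000, -18.000, -23.000°), engaged; cmd=(-63.500, -54.500, -67.000°) → follower=(-77.000, -105.000, 57.000°)
step 2: Δleader=(20.000, 22.000, 13.000°), engaged; cmd=(80.500, 65.500, 41.000°) → follower=(3.500, -39.500, 98.000°)
step 3: Δleader=(-2.000, 5.000, -40.000°), disengaged; cmd=(0,0,0) → follower holds at (3.500, -39.500, 98.000°)
step 4: Δleader=(-20.000, 22.000, -9.000°), engaged; cmd=(-79.500, 65.500, -25.000°) → follower=(-76.000, 26.000, 73.000°)
step 5: Δleader=(7.000, -1.000, 8.000°), disengaged; cmd=(0,0,0) → follower holds at (-76.000, 26.000, 73.000°)
step 6: Δleader=(18.000, 21.000, 27.000°), disengaged; cmd=(0,0,0) → follower holds at (-76.000, 26.000, 73.000°)
step 7: Δleader=(10.000, 6.000, 31.000°), engaged; cmd=(40.500, 17.500, 95.000°) → follower=(-35.500, 43.500, 168.000°)
step 8: Δleader=(16.000, 16.000, -9.000°), engaged; cmd=(64.500, 47.500, -25.000°) → follower=(29.000, 91.000, 143.000°)

-13.500 -50.500 124.000
-77.000 -105.000 57.000
3.500 -39.500 98.000
3.500 -39.500 98.000
-76.000 26.000 73.000
-76.000 26.000 73.000
-76.000 26.000 73.000
-35.500 43.500 168.000
29.000 91.000 143.000


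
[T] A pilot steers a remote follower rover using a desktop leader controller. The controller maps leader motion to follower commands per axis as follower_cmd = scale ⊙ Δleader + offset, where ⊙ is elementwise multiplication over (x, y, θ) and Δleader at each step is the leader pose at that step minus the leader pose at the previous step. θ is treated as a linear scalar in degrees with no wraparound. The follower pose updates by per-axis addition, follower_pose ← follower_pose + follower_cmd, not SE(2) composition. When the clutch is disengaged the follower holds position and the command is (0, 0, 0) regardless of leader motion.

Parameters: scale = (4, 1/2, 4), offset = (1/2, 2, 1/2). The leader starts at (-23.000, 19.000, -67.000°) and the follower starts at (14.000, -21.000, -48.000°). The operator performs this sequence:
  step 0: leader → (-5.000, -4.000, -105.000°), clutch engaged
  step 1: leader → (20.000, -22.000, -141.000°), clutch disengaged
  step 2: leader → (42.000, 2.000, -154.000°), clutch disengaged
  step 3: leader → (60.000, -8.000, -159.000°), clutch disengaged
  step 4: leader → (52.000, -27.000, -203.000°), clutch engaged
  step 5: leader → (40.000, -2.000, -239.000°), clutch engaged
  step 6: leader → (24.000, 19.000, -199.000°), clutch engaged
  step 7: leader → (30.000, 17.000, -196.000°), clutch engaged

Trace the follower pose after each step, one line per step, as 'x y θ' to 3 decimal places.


step 0: Δleader=(18.000, -23.000, -38.000°), engaged; cmd=(72.500, -9.500, -151.500°) → follower=(86.500, -30.500, -199.500°)
step 1: Δleader=(25.000, -18.000, -36.000°), disengaged; cmd=(0,0,0) → follower holds at (86.500, -30.500, -199.500°)
step 2: Δleader=(22.000, 24.000, -13.000°), disengaged; cmd=(0,0,0) → follower holds at (86.500, -30.500, -199.500°)
step 3: Δleader=(18.000, -10.000, -5.000°), disengaged; cmd=(0,0,0) → follower holds at (86.500, -30.500, -199.500°)
step 4: Δleader=(-8.000, -19.000, -44.000°), engaged; cmd=(-31.500, -7.500, -175.500°) → follower=(55.000, -38.000, -375.000°)
step 5: Δleader=(-12.000, 25.000, -36.000°), engaged; cmd=(-47.500, 14.500, -143.500°) → follower=(7.500, -23.500, -518.500°)
step 6: Δleader=(-16.000, 21.000, 40.000°), engaged; cmd=(-63.500, 12.500, 160.500°) → follower=(-56.000, -11.000, -358.000°)
step 7: Δleader=(6.000, -2.000, 3.000°), engaged; cmd=(24.500, 1.000, 12.500°) → follower=(-31.500, -10.000, -345.500°)

86.500 -30.500 -199.500
86.500 -30.500 -199.500
86.500 -30.500 -199.500
86.500 -30.500 -199.500
55.000 -38.000 -375.000
7.500 -23.500 -518.500
-56.000 -11.000 -358.000
-31.500 -10.000 -345.500


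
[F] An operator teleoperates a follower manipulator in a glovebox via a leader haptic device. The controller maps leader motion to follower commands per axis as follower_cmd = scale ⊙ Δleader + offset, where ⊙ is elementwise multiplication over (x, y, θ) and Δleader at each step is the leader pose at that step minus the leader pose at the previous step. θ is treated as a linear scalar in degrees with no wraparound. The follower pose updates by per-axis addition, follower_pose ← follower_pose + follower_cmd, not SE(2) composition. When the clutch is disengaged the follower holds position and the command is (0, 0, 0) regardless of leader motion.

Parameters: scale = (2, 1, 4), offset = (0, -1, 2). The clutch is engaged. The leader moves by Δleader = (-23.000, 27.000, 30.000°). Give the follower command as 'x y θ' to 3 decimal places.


-46.000 26.000 122.000

axis x: 2·-23.000 + 0 = -46.000
axis y: 1·27.000 + -1 = 26.000
axis θ: 4·30.000 + 2 = 122.000


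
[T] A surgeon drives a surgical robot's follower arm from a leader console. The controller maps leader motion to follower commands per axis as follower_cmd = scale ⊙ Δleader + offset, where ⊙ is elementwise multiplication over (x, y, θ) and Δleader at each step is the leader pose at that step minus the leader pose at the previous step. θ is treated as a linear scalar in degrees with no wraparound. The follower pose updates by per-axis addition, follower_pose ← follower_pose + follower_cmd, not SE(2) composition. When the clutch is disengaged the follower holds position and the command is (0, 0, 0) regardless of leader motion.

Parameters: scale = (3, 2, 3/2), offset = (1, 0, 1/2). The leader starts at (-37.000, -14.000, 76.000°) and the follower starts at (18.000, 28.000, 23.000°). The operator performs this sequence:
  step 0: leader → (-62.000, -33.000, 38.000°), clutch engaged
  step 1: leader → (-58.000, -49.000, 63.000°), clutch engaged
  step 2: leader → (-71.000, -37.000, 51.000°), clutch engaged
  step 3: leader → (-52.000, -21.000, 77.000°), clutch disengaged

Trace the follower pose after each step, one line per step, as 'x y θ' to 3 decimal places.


-56.000 -10.000 -33.500
-43.000 -42.000 4.500
-81.000 -18.000 -13.000
-81.000 -18.000 -13.000

step 0: Δleader=(-25.000, -19.000, -38.000°), engaged; cmd=(-74.000, -38.000, -56.500°) → follower=(-56.000, -10.000, -33.500°)
step 1: Δleader=(4.000, -16.000, 25.000°), engaged; cmd=(13.000, -32.000, 38.000°) → follower=(-43.000, -42.000, 4.500°)
step 2: Δleader=(-13.000, 12.000, -12.000°), engaged; cmd=(-38.000, 24.000, -17.500°) → follower=(-81.000, -18.000, -13.000°)
step 3: Δleader=(19.000, 16.000, 26.000°), disengaged; cmd=(0,0,0) → follower holds at (-81.000, -18.000, -13.000°)


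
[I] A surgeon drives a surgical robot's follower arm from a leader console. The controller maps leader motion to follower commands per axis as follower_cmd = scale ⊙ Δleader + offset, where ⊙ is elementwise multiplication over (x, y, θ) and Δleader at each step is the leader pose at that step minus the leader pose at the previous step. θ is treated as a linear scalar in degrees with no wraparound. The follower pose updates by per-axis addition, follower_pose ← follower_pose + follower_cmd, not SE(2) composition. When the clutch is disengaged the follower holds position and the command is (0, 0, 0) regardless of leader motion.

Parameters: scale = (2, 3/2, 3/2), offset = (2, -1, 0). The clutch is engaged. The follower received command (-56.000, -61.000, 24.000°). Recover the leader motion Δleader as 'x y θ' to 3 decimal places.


axis x: (-56.000 − 2) / (2) = -29.000
axis y: (-61.000 − -1) / (3/2) = -40.000
axis θ: (24.000 − 0) / (3/2) = 16.000

-29.000 -40.000 16.000


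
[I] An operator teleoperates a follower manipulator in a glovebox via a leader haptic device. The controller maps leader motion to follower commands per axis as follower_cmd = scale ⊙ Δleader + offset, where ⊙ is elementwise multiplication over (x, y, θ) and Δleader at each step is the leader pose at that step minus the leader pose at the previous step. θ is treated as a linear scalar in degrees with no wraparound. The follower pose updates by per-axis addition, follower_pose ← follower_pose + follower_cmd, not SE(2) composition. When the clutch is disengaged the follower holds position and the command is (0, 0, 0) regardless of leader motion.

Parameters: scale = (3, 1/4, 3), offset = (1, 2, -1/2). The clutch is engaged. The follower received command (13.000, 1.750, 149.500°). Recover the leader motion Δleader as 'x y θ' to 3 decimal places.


axis x: (13.000 − 1) / (3) = 4.000
axis y: (1.750 − 2) / (1/4) = -1.000
axis θ: (149.500 − -1/2) / (3) = 50.000

4.000 -1.000 50.000


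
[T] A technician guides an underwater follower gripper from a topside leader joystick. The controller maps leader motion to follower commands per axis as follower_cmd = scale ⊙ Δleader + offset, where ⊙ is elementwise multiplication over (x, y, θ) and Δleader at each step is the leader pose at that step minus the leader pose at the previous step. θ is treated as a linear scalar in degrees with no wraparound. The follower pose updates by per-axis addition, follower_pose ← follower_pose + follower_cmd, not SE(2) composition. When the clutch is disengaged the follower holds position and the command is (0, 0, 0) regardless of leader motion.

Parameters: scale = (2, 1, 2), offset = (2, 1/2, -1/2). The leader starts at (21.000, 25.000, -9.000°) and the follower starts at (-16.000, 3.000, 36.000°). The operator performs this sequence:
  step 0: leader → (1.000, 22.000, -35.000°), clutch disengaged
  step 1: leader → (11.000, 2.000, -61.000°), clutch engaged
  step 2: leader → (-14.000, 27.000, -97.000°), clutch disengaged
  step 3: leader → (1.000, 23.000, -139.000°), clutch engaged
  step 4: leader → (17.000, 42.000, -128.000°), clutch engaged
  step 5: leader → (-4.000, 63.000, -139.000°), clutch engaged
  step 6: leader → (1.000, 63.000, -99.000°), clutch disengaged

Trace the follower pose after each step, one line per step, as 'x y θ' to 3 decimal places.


step 0: Δleader=(-20.000, -3.000, -26.000°), disengaged; cmd=(0,0,0) → follower holds at (-16.000, 3.000, 36.000°)
step 1: Δleader=(10.000, -20.000, -26.000°), engaged; cmd=(22.000, -19.500, -52.500°) → follower=(6.000, -16.500, -16.500°)
step 2: Δleader=(-25.000, 25.000, -36.000°), disengaged; cmd=(0,0,0) → follower holds at (6.000, -16.500, -16.500°)
step 3: Δleader=(15.000, -4.000, -42.000°), engaged; cmd=(32.000, -3.500, -84.500°) → follower=(38.000, -20.000, -101.000°)
step 4: Δleader=(16.000, 19.000, 11.000°), engaged; cmd=(34.000, 19.500, 21.500°) → follower=(72.000, -0.500, -79.500°)
step 5: Δleader=(-21.000, 21.000, -11.000°), engaged; cmd=(-40.000, 21.500, -22.500°) → follower=(32.000, 21.000, -102.000°)
step 6: Δleader=(5.000, 0.000, 40.000°), disengaged; cmd=(0,0,0) → follower holds at (32.000, 21.000, -102.000°)

-16.000 3.000 36.000
6.000 -16.500 -16.500
6.000 -16.500 -16.500
38.000 -20.000 -101.000
72.000 -0.500 -79.500
32.000 21.000 -102.000
32.000 21.000 -102.000


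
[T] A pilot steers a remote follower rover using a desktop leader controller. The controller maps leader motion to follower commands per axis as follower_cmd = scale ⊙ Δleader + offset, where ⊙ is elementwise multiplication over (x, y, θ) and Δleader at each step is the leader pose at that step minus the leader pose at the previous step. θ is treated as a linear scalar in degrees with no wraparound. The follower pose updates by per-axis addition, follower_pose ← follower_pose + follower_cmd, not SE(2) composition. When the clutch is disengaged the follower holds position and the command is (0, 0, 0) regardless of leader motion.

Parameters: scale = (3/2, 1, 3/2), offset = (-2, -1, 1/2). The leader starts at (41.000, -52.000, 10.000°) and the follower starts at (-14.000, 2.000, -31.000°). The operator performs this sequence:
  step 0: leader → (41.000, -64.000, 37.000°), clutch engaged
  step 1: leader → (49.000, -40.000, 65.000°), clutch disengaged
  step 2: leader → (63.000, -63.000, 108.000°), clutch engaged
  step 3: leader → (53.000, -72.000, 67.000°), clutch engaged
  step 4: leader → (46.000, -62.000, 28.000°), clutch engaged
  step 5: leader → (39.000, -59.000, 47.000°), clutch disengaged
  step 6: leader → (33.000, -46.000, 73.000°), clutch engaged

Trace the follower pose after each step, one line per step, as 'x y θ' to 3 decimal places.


-16.000 -11.000 10.000
-16.000 -11.000 10.000
3.000 -35.000 75.000
-14.000 -45.000 14.000
-26.500 -36.000 -44.000
-26.500 -36.000 -44.000
-37.500 -24.000 -4.500

step 0: Δleader=(0.000, -12.000, 27.000°), engaged; cmd=(-2.000, -13.000, 41.000°) → follower=(-16.000, -11.000, 10.000°)
step 1: Δleader=(8.000, 24.000, 28.000°), disengaged; cmd=(0,0,0) → follower holds at (-16.000, -11.000, 10.000°)
step 2: Δleader=(14.000, -23.000, 43.000°), engaged; cmd=(19.000, -24.000, 65.000°) → follower=(3.000, -35.000, 75.000°)
step 3: Δleader=(-10.000, -9.000, -41.000°), engaged; cmd=(-17.000, -10.000, -61.000°) → follower=(-14.000, -45.000, 14.000°)
step 4: Δleader=(-7.000, 10.000, -39.000°), engaged; cmd=(-12.500, 9.000, -58.000°) → follower=(-26.500, -36.000, -44.000°)
step 5: Δleader=(-7.000, 3.000, 19.000°), disengaged; cmd=(0,0,0) → follower holds at (-26.500, -36.000, -44.000°)
step 6: Δleader=(-6.000, 13.000, 26.000°), engaged; cmd=(-11.000, 12.000, 39.500°) → follower=(-37.500, -24.000, -4.500°)


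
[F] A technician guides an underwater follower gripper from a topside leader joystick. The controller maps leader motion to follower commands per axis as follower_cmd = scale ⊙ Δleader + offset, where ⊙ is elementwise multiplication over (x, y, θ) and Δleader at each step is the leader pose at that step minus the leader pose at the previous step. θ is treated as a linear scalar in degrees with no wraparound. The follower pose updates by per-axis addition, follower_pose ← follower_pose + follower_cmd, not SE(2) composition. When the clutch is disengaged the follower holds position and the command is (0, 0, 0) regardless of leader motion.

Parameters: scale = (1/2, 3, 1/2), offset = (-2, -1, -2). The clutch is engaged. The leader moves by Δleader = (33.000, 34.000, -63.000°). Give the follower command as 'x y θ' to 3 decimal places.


axis x: 1/2·33.000 + -2 = 14.500
axis y: 3·34.000 + -1 = 101.000
axis θ: 1/2·-63.000 + -2 = -33.500

14.500 101.000 -33.500


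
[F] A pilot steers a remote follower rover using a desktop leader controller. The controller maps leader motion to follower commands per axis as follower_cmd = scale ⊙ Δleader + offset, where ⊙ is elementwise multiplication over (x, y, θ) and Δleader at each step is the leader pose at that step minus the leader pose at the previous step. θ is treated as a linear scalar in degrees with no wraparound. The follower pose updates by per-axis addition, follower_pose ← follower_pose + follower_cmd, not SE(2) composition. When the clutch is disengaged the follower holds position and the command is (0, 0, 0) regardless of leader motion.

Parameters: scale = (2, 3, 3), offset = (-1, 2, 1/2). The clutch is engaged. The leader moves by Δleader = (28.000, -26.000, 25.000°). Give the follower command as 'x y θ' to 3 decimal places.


axis x: 2·28.000 + -1 = 55.000
axis y: 3·-26.000 + 2 = -76.000
axis θ: 3·25.000 + 1/2 = 75.500

55.000 -76.000 75.500


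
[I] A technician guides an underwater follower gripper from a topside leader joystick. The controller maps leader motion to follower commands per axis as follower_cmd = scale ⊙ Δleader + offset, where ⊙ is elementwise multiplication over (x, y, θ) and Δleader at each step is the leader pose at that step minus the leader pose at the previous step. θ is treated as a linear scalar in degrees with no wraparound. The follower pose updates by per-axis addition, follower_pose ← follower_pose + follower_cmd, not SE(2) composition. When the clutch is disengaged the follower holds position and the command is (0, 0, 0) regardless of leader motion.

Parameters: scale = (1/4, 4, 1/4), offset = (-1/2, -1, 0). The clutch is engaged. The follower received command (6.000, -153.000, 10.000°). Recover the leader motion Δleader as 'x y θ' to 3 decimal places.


26.000 -38.000 40.000

axis x: (6.000 − -1/2) / (1/4) = 26.000
axis y: (-153.000 − -1) / (4) = -38.000
axis θ: (10.000 − 0) / (1/4) = 40.000


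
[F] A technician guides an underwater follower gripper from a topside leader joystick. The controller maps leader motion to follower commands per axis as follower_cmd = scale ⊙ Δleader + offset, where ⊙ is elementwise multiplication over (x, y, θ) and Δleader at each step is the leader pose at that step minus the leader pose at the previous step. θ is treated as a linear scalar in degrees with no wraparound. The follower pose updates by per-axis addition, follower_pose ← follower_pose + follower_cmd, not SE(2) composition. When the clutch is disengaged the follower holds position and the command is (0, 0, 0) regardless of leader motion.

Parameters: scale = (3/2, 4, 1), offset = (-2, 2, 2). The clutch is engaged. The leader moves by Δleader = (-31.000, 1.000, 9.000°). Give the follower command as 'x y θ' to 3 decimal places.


axis x: 3/2·-31.000 + -2 = -48.500
axis y: 4·1.000 + 2 = 6.000
axis θ: 1·9.000 + 2 = 11.000

-48.500 6.000 11.000


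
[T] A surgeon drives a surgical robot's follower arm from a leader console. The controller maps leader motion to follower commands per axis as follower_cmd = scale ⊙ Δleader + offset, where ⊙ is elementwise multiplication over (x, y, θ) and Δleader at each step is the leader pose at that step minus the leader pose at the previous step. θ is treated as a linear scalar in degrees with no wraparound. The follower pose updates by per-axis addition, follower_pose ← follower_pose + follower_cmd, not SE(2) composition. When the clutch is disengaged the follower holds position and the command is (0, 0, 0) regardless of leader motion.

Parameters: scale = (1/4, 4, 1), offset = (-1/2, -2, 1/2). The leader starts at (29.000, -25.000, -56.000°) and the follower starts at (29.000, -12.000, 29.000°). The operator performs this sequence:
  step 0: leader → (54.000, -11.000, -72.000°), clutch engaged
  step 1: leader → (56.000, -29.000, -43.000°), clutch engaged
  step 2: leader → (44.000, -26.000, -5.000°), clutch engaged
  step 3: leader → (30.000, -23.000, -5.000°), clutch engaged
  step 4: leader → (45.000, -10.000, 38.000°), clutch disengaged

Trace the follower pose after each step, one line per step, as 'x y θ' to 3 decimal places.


34.750 42.000 13.500
34.750 -32.000 43.000
31.250 -22.000 81.500
27.250 -12.000 82.000
27.250 -12.000 82.000

step 0: Δleader=(25.000, 14.000, -16.000°), engaged; cmd=(5.750, 54.000, -15.500°) → follower=(34.750, 42.000, 13.500°)
step 1: Δleader=(2.000, -18.000, 29.000°), engaged; cmd=(0.000, -74.000, 29.500°) → follower=(34.750, -32.000, 43.000°)
step 2: Δleader=(-12.000, 3.000, 38.000°), engaged; cmd=(-3.500, 10.000, 38.500°) → follower=(31.250, -22.000, 81.500°)
step 3: Δleader=(-14.000, 3.000, 0.000°), engaged; cmd=(-4.000, 10.000, 0.500°) → follower=(27.250, -12.000, 82.000°)
step 4: Δleader=(15.000, 13.000, 43.000°), disengaged; cmd=(0,0,0) → follower holds at (27.250, -12.000, 82.000°)


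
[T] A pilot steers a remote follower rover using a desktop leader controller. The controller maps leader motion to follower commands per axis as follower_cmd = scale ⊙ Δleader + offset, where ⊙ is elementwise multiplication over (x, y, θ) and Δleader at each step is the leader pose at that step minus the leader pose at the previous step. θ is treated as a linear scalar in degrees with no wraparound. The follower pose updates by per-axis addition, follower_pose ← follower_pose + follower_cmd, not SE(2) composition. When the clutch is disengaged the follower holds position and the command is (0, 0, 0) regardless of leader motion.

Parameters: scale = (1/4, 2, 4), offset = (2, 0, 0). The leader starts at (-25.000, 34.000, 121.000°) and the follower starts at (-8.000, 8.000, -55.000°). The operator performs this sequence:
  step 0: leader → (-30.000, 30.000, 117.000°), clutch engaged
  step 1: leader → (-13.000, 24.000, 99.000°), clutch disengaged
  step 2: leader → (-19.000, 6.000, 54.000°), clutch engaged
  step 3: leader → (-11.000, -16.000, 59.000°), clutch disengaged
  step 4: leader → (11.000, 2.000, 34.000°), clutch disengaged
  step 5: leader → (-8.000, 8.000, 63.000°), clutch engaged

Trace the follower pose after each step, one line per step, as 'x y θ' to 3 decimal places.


-7.250 0.000 -71.000
-7.250 0.000 -71.000
-6.750 -36.000 -251.000
-6.750 -36.000 -251.000
-6.750 -36.000 -251.000
-9.500 -24.000 -135.000

step 0: Δleader=(-5.000, -4.000, -4.000°), engaged; cmd=(0.750, -8.000, -16.000°) → follower=(-7.250, 0.000, -71.000°)
step 1: Δleader=(17.000, -6.000, -18.000°), disengaged; cmd=(0,0,0) → follower holds at (-7.250, 0.000, -71.000°)
step 2: Δleader=(-6.000, -18.000, -45.000°), engaged; cmd=(0.500, -36.000, -180.000°) → follower=(-6.750, -36.000, -251.000°)
step 3: Δleader=(8.000, -22.000, 5.000°), disengaged; cmd=(0,0,0) → follower holds at (-6.750, -36.000, -251.000°)
step 4: Δleader=(22.000, 18.000, -25.000°), disengaged; cmd=(0,0,0) → follower holds at (-6.750, -36.000, -251.000°)
step 5: Δleader=(-19.000, 6.000, 29.000°), engaged; cmd=(-2.750, 12.000, 116.000°) → follower=(-9.500, -24.000, -135.000°)


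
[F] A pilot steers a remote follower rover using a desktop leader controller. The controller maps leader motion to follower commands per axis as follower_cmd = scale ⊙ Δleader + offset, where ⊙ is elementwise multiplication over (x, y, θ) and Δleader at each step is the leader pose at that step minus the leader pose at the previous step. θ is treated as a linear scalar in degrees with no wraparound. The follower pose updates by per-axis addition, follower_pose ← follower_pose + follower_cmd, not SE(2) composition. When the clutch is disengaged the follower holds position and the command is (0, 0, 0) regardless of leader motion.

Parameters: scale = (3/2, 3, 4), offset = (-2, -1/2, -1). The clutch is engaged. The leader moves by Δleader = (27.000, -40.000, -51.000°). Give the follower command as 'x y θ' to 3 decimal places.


axis x: 3/2·27.000 + -2 = 38.500
axis y: 3·-40.000 + -1/2 = -120.500
axis θ: 4·-51.000 + -1 = -205.000

38.500 -120.500 -205.000


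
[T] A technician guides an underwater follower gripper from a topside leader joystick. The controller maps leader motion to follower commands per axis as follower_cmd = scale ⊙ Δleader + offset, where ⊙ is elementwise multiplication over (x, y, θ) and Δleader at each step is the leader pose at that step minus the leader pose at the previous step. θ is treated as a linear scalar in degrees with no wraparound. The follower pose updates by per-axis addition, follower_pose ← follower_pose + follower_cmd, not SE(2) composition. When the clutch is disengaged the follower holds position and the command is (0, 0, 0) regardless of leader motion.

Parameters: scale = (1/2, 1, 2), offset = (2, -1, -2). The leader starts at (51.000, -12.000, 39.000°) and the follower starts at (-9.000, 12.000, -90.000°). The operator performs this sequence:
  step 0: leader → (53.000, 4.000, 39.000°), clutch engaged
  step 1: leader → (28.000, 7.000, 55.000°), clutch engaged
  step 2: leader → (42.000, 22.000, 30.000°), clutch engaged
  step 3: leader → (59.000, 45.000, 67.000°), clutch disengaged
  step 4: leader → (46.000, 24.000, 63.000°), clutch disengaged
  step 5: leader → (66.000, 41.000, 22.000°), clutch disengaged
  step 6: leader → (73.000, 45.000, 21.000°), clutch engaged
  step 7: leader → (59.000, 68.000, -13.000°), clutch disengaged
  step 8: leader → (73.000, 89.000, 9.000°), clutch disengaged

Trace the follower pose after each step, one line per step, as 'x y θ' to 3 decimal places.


step 0: Δleader=(2.000, 16.000, 0.000°), engaged; cmd=(3.000, 15.000, -2.000°) → follower=(-6.000, 27.000, -92.000°)
step 1: Δleader=(-25.000, 3.000, 16.000°), engaged; cmd=(-10.500, 2.000, 30.000°) → follower=(-16.500, 29.000, -62.000°)
step 2: Δleader=(14.000, 15.000, -25.000°), engaged; cmd=(9.000, 14.000, -52.000°) → follower=(-7.500, 43.000, -114.000°)
step 3: Δleader=(17.000, 23.000, 37.000°), disengaged; cmd=(0,0,0) → follower holds at (-7.500, 43.000, -114.000°)
step 4: Δleader=(-13.000, -21.000, -4.000°), disengaged; cmd=(0,0,0) → follower holds at (-7.500, 43.000, -114.000°)
step 5: Δleader=(20.000, 17.000, -41.000°), disengaged; cmd=(0,0,0) → follower holds at (-7.500, 43.000, -114.000°)
step 6: Δleader=(7.000, 4.000, -1.000°), engaged; cmd=(5.500, 3.000, -4.000°) → follower=(-2.000, 46.000, -118.000°)
step 7: Δleader=(-14.000, 23.000, -34.000°), disengaged; cmd=(0,0,0) → follower holds at (-2.000, 46.000, -118.000°)
step 8: Δleader=(14.000, 21.000, 22.000°), disengaged; cmd=(0,0,0) → follower holds at (-2.000, 46.000, -118.000°)

-6.000 27.000 -92.000
-16.500 29.000 -62.000
-7.500 43.000 -114.000
-7.500 43.000 -114.000
-7.500 43.000 -114.000
-7.500 43.000 -114.000
-2.000 46.000 -118.000
-2.000 46.000 -118.000
-2.000 46.000 -118.000


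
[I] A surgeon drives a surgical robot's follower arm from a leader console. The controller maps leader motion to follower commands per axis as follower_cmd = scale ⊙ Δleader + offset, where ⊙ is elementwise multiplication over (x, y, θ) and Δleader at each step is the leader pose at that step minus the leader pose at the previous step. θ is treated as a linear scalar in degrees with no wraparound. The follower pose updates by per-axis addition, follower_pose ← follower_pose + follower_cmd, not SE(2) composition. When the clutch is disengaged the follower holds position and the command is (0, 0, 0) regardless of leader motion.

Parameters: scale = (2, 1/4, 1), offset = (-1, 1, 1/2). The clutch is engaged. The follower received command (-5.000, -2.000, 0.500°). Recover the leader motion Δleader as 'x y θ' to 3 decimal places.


-2.000 -12.000 0.000

axis x: (-5.000 − -1) / (2) = -2.000
axis y: (-2.000 − 1) / (1/4) = -12.000
axis θ: (0.500 − 1/2) / (1) = 0.000


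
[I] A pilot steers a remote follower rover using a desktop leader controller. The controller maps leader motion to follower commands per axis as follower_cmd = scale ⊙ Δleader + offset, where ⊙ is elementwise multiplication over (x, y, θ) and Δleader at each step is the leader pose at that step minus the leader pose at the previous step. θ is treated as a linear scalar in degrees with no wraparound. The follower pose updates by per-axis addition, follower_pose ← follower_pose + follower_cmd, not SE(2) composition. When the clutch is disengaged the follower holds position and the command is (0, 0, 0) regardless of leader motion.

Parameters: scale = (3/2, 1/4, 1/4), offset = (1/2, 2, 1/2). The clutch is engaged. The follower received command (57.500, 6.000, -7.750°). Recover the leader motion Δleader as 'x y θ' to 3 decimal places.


axis x: (57.500 − 1/2) / (3/2) = 38.000
axis y: (6.000 − 2) / (1/4) = 16.000
axis θ: (-7.750 − 1/2) / (1/4) = -33.000

38.000 16.000 -33.000


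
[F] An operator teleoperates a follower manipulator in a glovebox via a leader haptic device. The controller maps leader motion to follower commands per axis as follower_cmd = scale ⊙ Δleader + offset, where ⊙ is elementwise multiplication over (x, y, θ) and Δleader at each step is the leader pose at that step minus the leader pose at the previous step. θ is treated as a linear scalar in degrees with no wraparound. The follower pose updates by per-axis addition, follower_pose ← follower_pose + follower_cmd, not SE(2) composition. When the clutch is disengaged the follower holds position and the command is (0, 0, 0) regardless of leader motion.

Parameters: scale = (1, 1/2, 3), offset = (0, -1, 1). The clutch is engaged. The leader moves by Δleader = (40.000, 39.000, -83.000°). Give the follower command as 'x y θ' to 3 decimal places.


axis x: 1·40.000 + 0 = 40.000
axis y: 1/2·39.000 + -1 = 18.500
axis θ: 3·-83.000 + 1 = -248.000

40.000 18.500 -248.000


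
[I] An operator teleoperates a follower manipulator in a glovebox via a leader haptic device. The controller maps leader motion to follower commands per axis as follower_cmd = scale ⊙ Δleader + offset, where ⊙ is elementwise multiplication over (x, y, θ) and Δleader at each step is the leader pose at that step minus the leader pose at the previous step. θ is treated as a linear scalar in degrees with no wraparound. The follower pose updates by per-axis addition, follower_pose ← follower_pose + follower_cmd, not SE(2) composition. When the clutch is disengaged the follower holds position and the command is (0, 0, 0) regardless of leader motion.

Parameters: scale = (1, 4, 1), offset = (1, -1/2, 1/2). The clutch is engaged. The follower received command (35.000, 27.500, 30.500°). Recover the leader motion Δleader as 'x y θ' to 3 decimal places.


34.000 7.000 30.000

axis x: (35.000 − 1) / (1) = 34.000
axis y: (27.500 − -1/2) / (4) = 7.000
axis θ: (30.500 − 1/2) / (1) = 30.000


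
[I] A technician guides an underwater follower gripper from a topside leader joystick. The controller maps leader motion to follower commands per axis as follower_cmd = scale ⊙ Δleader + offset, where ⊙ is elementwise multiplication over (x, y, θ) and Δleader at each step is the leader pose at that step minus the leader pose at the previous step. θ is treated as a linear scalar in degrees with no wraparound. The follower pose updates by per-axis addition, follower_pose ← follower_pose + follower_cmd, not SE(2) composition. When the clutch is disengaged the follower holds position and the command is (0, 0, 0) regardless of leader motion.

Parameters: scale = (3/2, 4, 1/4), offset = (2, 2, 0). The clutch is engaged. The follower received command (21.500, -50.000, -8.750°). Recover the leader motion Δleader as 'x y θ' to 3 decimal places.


13.000 -13.000 -35.000

axis x: (21.500 − 2) / (3/2) = 13.000
axis y: (-50.000 − 2) / (4) = -13.000
axis θ: (-8.750 − 0) / (1/4) = -35.000


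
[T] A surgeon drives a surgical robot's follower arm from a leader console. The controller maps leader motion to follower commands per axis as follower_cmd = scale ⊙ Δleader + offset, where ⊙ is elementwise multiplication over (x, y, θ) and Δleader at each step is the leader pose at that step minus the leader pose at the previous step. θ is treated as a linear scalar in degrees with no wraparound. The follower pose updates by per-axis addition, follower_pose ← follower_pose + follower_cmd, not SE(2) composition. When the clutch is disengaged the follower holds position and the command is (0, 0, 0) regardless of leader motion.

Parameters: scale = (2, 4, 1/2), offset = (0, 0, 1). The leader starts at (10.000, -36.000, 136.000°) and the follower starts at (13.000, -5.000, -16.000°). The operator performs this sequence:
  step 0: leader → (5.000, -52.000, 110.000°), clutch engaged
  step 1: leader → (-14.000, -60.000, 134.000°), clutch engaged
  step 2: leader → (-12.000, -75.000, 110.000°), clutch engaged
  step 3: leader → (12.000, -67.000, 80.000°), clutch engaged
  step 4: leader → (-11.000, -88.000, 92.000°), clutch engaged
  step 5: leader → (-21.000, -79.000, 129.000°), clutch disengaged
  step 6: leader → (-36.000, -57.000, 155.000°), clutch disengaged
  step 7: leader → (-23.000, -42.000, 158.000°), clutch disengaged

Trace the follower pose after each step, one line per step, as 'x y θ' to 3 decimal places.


3.000 -69.000 -28.000
-35.000 -101.000 -15.000
-31.000 -161.000 -26.000
17.000 -129.000 -40.000
-29.000 -213.000 -33.000
-29.000 -213.000 -33.000
-29.000 -213.000 -33.000
-29.000 -213.000 -33.000

step 0: Δleader=(-5.000, -16.000, -26.000°), engaged; cmd=(-10.000, -64.000, -12.000°) → follower=(3.000, -69.000, -28.000°)
step 1: Δleader=(-19.000, -8.000, 24.000°), engaged; cmd=(-38.000, -32.000, 13.000°) → follower=(-35.000, -101.000, -15.000°)
step 2: Δleader=(2.000, -15.000, -24.000°), engaged; cmd=(4.000, -60.000, -11.000°) → follower=(-31.000, -161.000, -26.000°)
step 3: Δleader=(24.000, 8.000, -30.000°), engaged; cmd=(48.000, 32.000, -14.000°) → follower=(17.000, -129.000, -40.000°)
step 4: Δleader=(-23.000, -21.000, 12.000°), engaged; cmd=(-46.000, -84.000, 7.000°) → follower=(-29.000, -213.000, -33.000°)
step 5: Δleader=(-10.000, 9.000, 37.000°), disengaged; cmd=(0,0,0) → follower holds at (-29.000, -213.000, -33.000°)
step 6: Δleader=(-15.000, 22.000, 26.000°), disengaged; cmd=(0,0,0) → follower holds at (-29.000, -213.000, -33.000°)
step 7: Δleader=(13.000, 15.000, 3.000°), disengaged; cmd=(0,0,0) → follower holds at (-29.000, -213.000, -33.000°)
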